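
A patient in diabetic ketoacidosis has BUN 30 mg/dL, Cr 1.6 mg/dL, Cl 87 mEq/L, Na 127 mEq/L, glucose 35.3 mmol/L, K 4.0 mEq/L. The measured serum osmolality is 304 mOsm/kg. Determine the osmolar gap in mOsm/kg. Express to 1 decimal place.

Calculated osmolality = 2·Na + glucose + BUN/2.8
= 2·127 + 35.3 + 30/2.8
= 254 + 35.30 + 10.71
= 300.01 mOsm/kg ≈ 300.0 mOsm/kg
Osmolar gap = measured − calculated = 304 − 300.0 = 4.0 mOsm/kg

4.0 mOsm/kg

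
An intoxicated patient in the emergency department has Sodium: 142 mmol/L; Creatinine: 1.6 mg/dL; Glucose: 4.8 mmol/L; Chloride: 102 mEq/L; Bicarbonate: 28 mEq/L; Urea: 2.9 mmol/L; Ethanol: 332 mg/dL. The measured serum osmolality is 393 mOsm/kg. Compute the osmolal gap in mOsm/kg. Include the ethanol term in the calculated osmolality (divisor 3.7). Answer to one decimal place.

11.6 mOsm/kg

Calculated osmolality = 2·Na + glucose + urea + ethanol/3.7
= 2·142 + 4.8 + 2.9 + 332/3.7
= 284 + 4.80 + 2.90 + 89.73
= 381.43 mOsm/kg ≈ 381.4 mOsm/kg
Osmolar gap = measured − calculated = 393 − 381.4 = 11.6 mOsm/kg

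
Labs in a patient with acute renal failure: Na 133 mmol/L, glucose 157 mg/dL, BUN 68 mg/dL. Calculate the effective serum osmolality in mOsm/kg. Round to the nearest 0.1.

Effective osmolality excludes urea (freely permeant across cell membranes):
2·Na + glucose/18
= 2·133 + 157/18
= 266 + 8.72
= 274.72 mOsm/kg

274.7 mOsm/kg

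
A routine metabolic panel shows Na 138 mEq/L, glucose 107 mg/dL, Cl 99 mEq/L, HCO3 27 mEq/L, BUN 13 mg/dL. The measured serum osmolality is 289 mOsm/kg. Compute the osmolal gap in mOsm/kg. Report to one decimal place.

2.4 mOsm/kg

Calculated osmolality = 2·Na + glucose/18 + BUN/2.8
= 2·138 + 107/18 + 13/2.8
= 276 + 5.94 + 4.64
= 286.58 mOsm/kg ≈ 286.6 mOsm/kg
Osmolar gap = measured − calculated = 289 − 286.6 = 2.4 mOsm/kg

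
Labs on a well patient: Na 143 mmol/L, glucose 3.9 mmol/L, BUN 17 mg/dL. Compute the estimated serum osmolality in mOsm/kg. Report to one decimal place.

296.0 mOsm/kg

Calculated osmolality = 2·Na + glucose + BUN/2.8
= 2·143 + 3.9 + 17/2.8
= 286 + 3.90 + 6.07
= 295.97 mOsm/kg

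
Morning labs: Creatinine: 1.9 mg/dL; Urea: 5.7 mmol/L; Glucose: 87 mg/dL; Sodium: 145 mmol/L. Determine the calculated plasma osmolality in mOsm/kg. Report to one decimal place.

300.5 mOsm/kg

Calculated osmolality = 2·Na + glucose/18 + urea
= 2·145 + 87/18 + 5.7
= 290 + 4.83 + 5.70
= 300.53 mOsm/kg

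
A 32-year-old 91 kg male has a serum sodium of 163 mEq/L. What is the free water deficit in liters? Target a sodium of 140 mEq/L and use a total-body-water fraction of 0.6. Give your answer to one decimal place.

9.0 L

TBW = 0.6 · 91 = 54.6 L
Free water deficit = TBW · (Na/140 − 1)
= 54.6 · (163/140 − 1)
= 54.6 · 0.1643
= 8.97 L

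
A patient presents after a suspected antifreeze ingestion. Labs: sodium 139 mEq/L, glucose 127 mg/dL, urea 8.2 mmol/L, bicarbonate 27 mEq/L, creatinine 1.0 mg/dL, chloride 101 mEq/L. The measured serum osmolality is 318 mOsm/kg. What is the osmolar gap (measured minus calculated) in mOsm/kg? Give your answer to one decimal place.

24.7 mOsm/kg

Calculated osmolality = 2·Na + glucose/18 + urea
= 2·139 + 127/18 + 8.2
= 278 + 7.06 + 8.20
= 293.26 mOsm/kg ≈ 293.3 mOsm/kg
Osmolar gap = measured − calculated = 318 − 293.3 = 24.7 mOsm/kg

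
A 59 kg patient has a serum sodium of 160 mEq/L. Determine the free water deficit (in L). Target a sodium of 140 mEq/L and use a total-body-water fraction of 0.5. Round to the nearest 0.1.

TBW = 0.5 · 59 = 29.5 L
Free water deficit = TBW · (Na/140 − 1)
= 29.5 · (160/140 − 1)
= 29.5 · 0.1429
= 4.22 L

4.2 L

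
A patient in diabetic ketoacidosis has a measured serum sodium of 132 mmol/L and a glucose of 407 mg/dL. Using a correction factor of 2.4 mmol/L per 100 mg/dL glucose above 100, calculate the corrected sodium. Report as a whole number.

Corrected Na = measured Na + 2.4 · (glucose − 100)/100
= 132 + 2.4 · (407 − 100)/100
= 132 + 7.4
= 139.4 mmol/L

139 mmol/L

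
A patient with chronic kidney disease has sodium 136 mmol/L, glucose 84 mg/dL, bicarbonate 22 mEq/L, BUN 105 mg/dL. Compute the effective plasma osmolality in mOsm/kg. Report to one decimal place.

Effective osmolality excludes urea (freely permeant across cell membranes):
2·Na + glucose/18
= 2·136 + 84/18
= 272 + 4.67
= 276.67 mOsm/kg

276.7 mOsm/kg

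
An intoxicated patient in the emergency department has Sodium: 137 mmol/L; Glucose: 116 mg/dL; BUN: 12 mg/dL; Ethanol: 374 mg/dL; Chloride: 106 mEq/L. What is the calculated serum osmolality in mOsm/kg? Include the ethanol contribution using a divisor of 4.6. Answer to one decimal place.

Calculated osmolality = 2·Na + glucose/18 + BUN/2.8 + ethanol/4.6
= 2·137 + 116/18 + 12/2.8 + 374/4.6
= 274 + 6.44 + 4.29 + 81.30
= 366.03 mOsm/kg

366.0 mOsm/kg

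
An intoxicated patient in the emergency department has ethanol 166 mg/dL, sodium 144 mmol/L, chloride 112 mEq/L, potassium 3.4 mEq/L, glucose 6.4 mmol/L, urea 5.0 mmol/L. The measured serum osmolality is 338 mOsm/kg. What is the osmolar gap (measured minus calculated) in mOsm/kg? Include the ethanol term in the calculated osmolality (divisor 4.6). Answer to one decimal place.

2.5 mOsm/kg

Calculated osmolality = 2·Na + glucose + urea + ethanol/4.6
= 2·144 + 6.4 + 5 + 166/4.6
= 288 + 6.40 + 5 + 36.09
= 335.49 mOsm/kg ≈ 335.5 mOsm/kg
Osmolar gap = measured − calculated = 338 − 335.5 = 2.5 mOsm/kg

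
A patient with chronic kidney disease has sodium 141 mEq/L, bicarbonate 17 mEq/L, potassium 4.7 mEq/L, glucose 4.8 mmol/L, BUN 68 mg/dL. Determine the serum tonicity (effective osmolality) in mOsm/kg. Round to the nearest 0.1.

286.8 mOsm/kg

Effective osmolality excludes urea (freely permeant across cell membranes):
2·Na + glucose
= 2·141 + 4.8
= 282 + 4.8
= 286.8 mOsm/kg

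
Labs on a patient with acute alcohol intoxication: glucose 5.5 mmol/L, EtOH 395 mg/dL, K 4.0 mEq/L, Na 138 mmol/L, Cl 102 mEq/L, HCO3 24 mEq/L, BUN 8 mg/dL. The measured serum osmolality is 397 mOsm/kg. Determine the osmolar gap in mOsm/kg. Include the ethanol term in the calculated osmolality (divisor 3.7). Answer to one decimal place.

5.9 mOsm/kg

Calculated osmolality = 2·Na + glucose + BUN/2.8 + ethanol/3.7
= 2·138 + 5.5 + 8/2.8 + 395/3.7
= 276 + 5.50 + 2.86 + 106.76
= 391.12 mOsm/kg ≈ 391.1 mOsm/kg
Osmolar gap = measured − calculated = 397 − 391.1 = 5.9 mOsm/kg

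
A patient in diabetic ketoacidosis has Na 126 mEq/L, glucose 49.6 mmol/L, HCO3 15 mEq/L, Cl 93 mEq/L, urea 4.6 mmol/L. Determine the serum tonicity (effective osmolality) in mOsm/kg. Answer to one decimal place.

Effective osmolality excludes urea (freely permeant across cell membranes):
2·Na + glucose
= 2·126 + 49.6
= 252 + 49.6
= 301.6 mOsm/kg

301.6 mOsm/kg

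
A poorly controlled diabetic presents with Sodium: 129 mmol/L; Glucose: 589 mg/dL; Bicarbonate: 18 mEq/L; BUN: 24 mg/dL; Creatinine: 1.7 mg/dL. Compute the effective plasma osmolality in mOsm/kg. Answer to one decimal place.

Effective osmolality excludes urea (freely permeant across cell membranes):
2·Na + glucose/18
= 2·129 + 589/18
= 258 + 32.72
= 290.72 mOsm/kg

290.7 mOsm/kg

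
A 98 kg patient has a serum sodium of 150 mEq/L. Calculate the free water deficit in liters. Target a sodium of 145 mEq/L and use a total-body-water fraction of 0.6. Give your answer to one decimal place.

TBW = 0.6 · 98 = 58.8 L
Free water deficit = TBW · (Na/145 − 1)
= 58.8 · (150/145 − 1)
= 58.8 · 0.0345
= 2.03 L

2.0 L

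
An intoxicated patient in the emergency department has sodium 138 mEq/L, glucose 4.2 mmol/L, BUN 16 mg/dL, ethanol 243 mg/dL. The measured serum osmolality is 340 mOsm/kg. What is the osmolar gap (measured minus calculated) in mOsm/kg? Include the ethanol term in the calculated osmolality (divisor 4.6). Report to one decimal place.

1.3 mOsm/kg

Calculated osmolality = 2·Na + glucose + BUN/2.8 + ethanol/4.6
= 2·138 + 4.2 + 16/2.8 + 243/4.6
= 276 + 4.20 + 5.71 + 52.83
= 338.74 mOsm/kg ≈ 338.7 mOsm/kg
Osmolar gap = measured − calculated = 340 − 338.7 = 1.3 mOsm/kg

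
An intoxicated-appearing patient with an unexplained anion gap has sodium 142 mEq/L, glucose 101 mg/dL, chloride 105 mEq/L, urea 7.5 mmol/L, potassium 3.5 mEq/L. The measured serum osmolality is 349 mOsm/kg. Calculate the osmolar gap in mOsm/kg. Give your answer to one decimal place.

51.9 mOsm/kg

Calculated osmolality = 2·Na + glucose/18 + urea
= 2·142 + 101/18 + 7.5
= 284 + 5.61 + 7.50
= 297.11 mOsm/kg ≈ 297.1 mOsm/kg
Osmolar gap = measured − calculated = 349 − 297.1 = 51.9 mOsm/kg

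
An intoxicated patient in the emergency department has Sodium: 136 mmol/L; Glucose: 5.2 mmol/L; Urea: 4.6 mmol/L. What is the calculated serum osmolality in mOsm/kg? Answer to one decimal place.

281.8 mOsm/kg

Calculated osmolality = 2·Na + glucose + urea
= 2·136 + 5.2 + 4.6
= 272 + 5.20 + 4.60
= 281.8 mOsm/kg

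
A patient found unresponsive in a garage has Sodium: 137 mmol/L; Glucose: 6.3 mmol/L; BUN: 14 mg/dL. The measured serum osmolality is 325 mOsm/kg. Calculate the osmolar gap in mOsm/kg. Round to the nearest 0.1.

39.7 mOsm/kg

Calculated osmolality = 2·Na + glucose + BUN/2.8
= 2·137 + 6.3 + 14/2.8
= 274 + 6.30 + 5
= 285.3 mOsm/kg ≈ 285.3 mOsm/kg
Osmolar gap = measured − calculated = 325 − 285.3 = 39.7 mOsm/kg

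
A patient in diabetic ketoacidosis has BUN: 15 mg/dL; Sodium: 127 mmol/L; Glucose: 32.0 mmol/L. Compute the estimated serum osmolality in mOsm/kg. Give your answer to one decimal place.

291.4 mOsm/kg

Calculated osmolality = 2·Na + glucose + BUN/2.8
= 2·127 + 32 + 15/2.8
= 254 + 32 + 5.36
= 291.36 mOsm/kg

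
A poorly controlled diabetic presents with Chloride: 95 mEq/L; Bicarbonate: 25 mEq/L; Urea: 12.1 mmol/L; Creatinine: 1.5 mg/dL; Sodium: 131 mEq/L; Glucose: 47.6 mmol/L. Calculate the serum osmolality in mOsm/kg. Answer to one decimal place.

321.7 mOsm/kg

Calculated osmolality = 2·Na + glucose + urea
= 2·131 + 47.6 + 12.1
= 262 + 47.60 + 12.10
= 321.7 mOsm/kg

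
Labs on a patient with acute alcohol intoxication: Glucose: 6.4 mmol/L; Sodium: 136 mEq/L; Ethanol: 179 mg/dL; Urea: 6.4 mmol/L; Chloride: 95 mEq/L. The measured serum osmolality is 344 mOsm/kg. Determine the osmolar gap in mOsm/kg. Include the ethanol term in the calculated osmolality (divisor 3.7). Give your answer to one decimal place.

10.8 mOsm/kg

Calculated osmolality = 2·Na + glucose + urea + ethanol/3.7
= 2·136 + 6.4 + 6.4 + 179/3.7
= 272 + 6.40 + 6.40 + 48.38
= 333.18 mOsm/kg ≈ 333.2 mOsm/kg
Osmolar gap = measured − calculated = 344 − 333.2 = 10.8 mOsm/kg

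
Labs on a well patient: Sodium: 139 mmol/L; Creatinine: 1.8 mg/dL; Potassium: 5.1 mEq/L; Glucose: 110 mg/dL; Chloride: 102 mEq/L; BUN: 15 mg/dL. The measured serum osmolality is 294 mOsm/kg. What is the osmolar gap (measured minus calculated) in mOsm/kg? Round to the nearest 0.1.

Calculated osmolality = 2·Na + glucose/18 + BUN/2.8
= 2·139 + 110/18 + 15/2.8
= 278 + 6.11 + 5.36
= 289.47 mOsm/kg ≈ 289.5 mOsm/kg
Osmolar gap = measured − calculated = 294 − 289.5 = 4.5 mOsm/kg

4.5 mOsm/kg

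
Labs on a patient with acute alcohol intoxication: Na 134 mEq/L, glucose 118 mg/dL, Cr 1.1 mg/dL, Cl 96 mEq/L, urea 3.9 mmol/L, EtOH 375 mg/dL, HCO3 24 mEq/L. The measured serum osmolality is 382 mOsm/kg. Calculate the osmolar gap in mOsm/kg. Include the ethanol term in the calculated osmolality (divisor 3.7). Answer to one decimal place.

Calculated osmolality = 2·Na + glucose/18 + urea + ethanol/3.7
= 2·134 + 118/18 + 3.9 + 375/3.7
= 268 + 6.56 + 3.90 + 101.35
= 379.81 mOsm/kg ≈ 379.8 mOsm/kg
Osmolar gap = measured − calculated = 382 − 379.8 = 2.2 mOsm/kg

2.2 mOsm/kg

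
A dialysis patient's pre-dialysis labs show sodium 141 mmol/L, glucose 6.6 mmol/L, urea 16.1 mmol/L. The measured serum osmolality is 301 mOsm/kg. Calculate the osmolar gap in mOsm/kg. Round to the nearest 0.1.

Calculated osmolality = 2·Na + glucose + urea
= 2·141 + 6.6 + 16.1
= 282 + 6.60 + 16.10
= 304.7 mOsm/kg ≈ 304.7 mOsm/kg
Osmolar gap = measured − calculated = 301 − 304.7 = -3.7 mOsm/kg

-3.7 mOsm/kg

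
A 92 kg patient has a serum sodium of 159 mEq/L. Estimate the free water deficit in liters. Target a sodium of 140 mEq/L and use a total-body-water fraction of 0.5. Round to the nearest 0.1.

6.2 L

TBW = 0.5 · 92 = 46 L
Free water deficit = TBW · (Na/140 − 1)
= 46 · (159/140 − 1)
= 46 · 0.1357
= 6.24 L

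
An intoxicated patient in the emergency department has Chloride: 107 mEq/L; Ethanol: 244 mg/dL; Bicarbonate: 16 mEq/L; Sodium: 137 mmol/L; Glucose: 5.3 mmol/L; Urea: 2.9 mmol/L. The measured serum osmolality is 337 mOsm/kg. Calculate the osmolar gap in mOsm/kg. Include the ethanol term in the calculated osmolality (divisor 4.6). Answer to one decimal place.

Calculated osmolality = 2·Na + glucose + urea + ethanol/4.6
= 2·137 + 5.3 + 2.9 + 244/4.6
= 274 + 5.30 + 2.90 + 53.04
= 335.24 mOsm/kg ≈ 335.2 mOsm/kg
Osmolar gap = measured − calculated = 337 − 335.2 = 1.8 mOsm/kg

1.8 mOsm/kg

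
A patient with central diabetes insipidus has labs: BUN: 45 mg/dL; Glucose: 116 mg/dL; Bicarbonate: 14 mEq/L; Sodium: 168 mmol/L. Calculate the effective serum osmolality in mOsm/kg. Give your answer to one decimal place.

Effective osmolality excludes urea (freely permeant across cell membranes):
2·Na + glucose/18
= 2·168 + 116/18
= 336 + 6.44
= 342.44 mOsm/kg

342.4 mOsm/kg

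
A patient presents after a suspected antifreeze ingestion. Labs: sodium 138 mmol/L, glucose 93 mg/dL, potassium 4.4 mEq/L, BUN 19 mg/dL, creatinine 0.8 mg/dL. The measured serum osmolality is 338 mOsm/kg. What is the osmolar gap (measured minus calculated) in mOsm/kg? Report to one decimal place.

50.0 mOsm/kg

Calculated osmolality = 2·Na + glucose/18 + BUN/2.8
= 2·138 + 93/18 + 19/2.8
= 276 + 5.17 + 6.79
= 287.96 mOsm/kg ≈ 288.0 mOsm/kg
Osmolar gap = measured − calculated = 338 − 288.0 = 50.0 mOsm/kg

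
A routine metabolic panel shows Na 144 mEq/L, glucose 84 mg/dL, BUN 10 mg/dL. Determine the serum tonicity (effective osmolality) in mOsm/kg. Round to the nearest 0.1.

Effective osmolality excludes urea (freely permeant across cell membranes):
2·Na + glucose/18
= 2·144 + 84/18
= 288 + 4.67
= 292.67 mOsm/kg

292.7 mOsm/kg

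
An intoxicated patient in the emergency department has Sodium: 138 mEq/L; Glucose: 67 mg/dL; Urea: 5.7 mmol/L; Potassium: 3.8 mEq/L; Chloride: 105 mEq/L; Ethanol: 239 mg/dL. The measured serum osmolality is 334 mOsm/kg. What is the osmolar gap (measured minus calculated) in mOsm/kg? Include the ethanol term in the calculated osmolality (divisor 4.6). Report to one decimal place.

Calculated osmolality = 2·Na + glucose/18 + urea + ethanol/4.6
= 2·138 + 67/18 + 5.7 + 239/4.6
= 276 + 3.72 + 5.70 + 51.96
= 337.38 mOsm/kg ≈ 337.4 mOsm/kg
Osmolar gap = measured − calculated = 334 − 337.4 = -3.4 mOsm/kg

-3.4 mOsm/kg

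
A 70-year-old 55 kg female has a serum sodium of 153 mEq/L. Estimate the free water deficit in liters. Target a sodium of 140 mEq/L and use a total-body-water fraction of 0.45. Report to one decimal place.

2.3 L

TBW = 0.45 · 55 = 24.75 L
Free water deficit = TBW · (Na/140 − 1)
= 24.75 · (153/140 − 1)
= 24.75 · 0.0929
= 2.3 L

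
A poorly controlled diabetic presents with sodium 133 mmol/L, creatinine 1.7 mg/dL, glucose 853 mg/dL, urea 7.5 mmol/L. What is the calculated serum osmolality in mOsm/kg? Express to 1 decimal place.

Calculated osmolality = 2·Na + glucose/18 + urea
= 2·133 + 853/18 + 7.5
= 266 + 47.39 + 7.50
= 320.89 mOsm/kg

320.9 mOsm/kg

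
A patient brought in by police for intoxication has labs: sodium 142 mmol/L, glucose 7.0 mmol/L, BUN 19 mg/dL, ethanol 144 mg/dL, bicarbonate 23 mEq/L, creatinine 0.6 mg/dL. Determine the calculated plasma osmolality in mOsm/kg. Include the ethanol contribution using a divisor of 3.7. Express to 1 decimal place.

Calculated osmolality = 2·Na + glucose + BUN/2.8 + ethanol/3.7
= 2·142 + 7 + 19/2.8 + 144/3.7
= 284 + 7 + 6.79 + 38.92
= 336.71 mOsm/kg

336.7 mOsm/kg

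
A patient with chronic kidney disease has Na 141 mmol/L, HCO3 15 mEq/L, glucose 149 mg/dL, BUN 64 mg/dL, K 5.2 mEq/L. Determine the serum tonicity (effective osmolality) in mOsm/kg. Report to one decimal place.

290.3 mOsm/kg

Effective osmolality excludes urea (freely permeant across cell membranes):
2·Na + glucose/18
= 2·141 + 149/18
= 282 + 8.28
= 290.28 mOsm/kg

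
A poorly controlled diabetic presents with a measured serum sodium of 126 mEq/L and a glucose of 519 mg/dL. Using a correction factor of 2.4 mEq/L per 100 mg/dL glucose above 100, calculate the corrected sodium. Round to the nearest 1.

Corrected Na = measured Na + 2.4 · (glucose − 100)/100
= 126 + 2.4 · (519 − 100)/100
= 126 + 10.1
= 136.1 mEq/L

136 mEq/L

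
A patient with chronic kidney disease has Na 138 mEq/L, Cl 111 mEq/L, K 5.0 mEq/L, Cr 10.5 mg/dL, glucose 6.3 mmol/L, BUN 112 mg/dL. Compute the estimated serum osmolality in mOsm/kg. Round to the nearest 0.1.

322.3 mOsm/kg

Calculated osmolality = 2·Na + glucose + BUN/2.8
= 2·138 + 6.3 + 112/2.8
= 276 + 6.30 + 40
= 322.3 mOsm/kg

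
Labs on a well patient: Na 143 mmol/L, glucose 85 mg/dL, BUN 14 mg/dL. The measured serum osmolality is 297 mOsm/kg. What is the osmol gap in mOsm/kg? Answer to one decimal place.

Calculated osmolality = 2·Na + glucose/18 + BUN/2.8
= 2·143 + 85/18 + 14/2.8
= 286 + 4.72 + 5
= 295.72 mOsm/kg ≈ 295.7 mOsm/kg
Osmolar gap = measured − calculated = 297 − 295.7 = 1.3 mOsm/kg

1.3 mOsm/kg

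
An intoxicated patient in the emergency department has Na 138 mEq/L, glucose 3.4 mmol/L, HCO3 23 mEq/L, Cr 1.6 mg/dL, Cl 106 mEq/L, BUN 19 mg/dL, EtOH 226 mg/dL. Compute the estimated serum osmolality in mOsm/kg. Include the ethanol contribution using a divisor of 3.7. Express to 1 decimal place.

Calculated osmolality = 2·Na + glucose + BUN/2.8 + ethanol/3.7
= 2·138 + 3.4 + 19/2.8 + 226/3.7
= 276 + 3.40 + 6.79 + 61.08
= 347.27 mOsm/kg

347.3 mOsm/kg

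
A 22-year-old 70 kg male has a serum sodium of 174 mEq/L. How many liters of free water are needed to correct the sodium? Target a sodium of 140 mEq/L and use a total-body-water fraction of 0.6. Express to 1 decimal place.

TBW = 0.6 · 70 = 42 L
Free water deficit = TBW · (Na/140 − 1)
= 42 · (174/140 − 1)
= 42 · 0.2429
= 10.2 L

10.2 L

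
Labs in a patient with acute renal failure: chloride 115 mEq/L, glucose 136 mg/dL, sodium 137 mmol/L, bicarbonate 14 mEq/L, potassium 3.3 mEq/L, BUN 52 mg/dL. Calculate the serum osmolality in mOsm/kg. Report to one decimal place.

Calculated osmolality = 2·Na + glucose/18 + BUN/2.8
= 2·137 + 136/18 + 52/2.8
= 274 + 7.56 + 18.57
= 300.13 mOsm/kg

300.1 mOsm/kg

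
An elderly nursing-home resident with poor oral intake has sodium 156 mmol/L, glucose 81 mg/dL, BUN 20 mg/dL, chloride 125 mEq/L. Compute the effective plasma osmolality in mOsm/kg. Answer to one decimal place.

Effective osmolality excludes urea (freely permeant across cell membranes):
2·Na + glucose/18
= 2·156 + 81/18
= 312 + 4.5
= 316.5 mOsm/kg

316.5 mOsm/kg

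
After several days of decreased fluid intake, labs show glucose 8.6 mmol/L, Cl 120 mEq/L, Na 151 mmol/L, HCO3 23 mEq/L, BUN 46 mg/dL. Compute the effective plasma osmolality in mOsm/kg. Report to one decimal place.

310.6 mOsm/kg

Effective osmolality excludes urea (freely permeant across cell membranes):
2·Na + glucose
= 2·151 + 8.6
= 302 + 8.6
= 310.6 mOsm/kg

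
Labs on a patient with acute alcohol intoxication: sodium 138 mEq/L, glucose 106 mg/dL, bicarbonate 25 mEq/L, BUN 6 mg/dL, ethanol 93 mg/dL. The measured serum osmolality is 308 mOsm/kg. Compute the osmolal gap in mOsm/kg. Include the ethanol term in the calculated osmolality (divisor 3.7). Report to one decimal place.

-1.2 mOsm/kg

Calculated osmolality = 2·Na + glucose/18 + BUN/2.8 + ethanol/3.7
= 2·138 + 106/18 + 6/2.8 + 93/3.7
= 276 + 5.89 + 2.14 + 25.14
= 309.17 mOsm/kg ≈ 309.2 mOsm/kg
Osmolar gap = measured − calculated = 308 − 309.2 = -1.2 mOsm/kg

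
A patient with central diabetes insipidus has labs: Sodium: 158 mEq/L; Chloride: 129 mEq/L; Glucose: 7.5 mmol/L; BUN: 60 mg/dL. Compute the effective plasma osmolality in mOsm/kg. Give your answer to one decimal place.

323.5 mOsm/kg

Effective osmolality excludes urea (freely permeant across cell membranes):
2·Na + glucose
= 2·158 + 7.5
= 316 + 7.5
= 323.5 mOsm/kg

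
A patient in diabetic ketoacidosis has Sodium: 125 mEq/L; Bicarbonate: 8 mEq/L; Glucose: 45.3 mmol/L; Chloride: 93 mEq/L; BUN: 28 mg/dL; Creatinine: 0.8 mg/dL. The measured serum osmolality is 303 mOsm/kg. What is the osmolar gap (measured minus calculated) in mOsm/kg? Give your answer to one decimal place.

Calculated osmolality = 2·Na + glucose + BUN/2.8
= 2·125 + 45.3 + 28/2.8
= 250 + 45.30 + 10
= 305.3 mOsm/kg ≈ 305.3 mOsm/kg
Osmolar gap = measured − calculated = 303 − 305.3 = -2.3 mOsm/kg

-2.3 mOsm/kg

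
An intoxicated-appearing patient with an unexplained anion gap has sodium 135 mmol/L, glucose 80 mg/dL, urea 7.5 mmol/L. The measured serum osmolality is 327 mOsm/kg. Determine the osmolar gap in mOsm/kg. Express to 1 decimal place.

Calculated osmolality = 2·Na + glucose/18 + urea
= 2·135 + 80/18 + 7.5
= 270 + 4.44 + 7.50
= 281.94 mOsm/kg ≈ 281.9 mOsm/kg
Osmolar gap = measured − calculated = 327 − 281.9 = 45.1 mOsm/kg

45.1 mOsm/kg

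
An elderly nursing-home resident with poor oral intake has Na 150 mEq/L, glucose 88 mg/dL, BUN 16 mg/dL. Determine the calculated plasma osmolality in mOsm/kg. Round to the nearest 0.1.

310.6 mOsm/kg

Calculated osmolality = 2·Na + glucose/18 + BUN/2.8
= 2·150 + 88/18 + 16/2.8
= 300 + 4.89 + 5.71
= 310.6 mOsm/kg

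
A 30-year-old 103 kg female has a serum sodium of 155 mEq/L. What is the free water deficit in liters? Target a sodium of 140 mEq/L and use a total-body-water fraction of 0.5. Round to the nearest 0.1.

TBW = 0.5 · 103 = 51.5 L
Free water deficit = TBW · (Na/140 − 1)
= 51.5 · (155/140 − 1)
= 51.5 · 0.1071
= 5.52 L

5.5 L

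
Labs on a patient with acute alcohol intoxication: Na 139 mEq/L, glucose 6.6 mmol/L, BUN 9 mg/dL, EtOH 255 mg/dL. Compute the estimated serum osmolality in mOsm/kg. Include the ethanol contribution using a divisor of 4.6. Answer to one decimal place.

343.2 mOsm/kg

Calculated osmolality = 2·Na + glucose + BUN/2.8 + ethanol/4.6
= 2·139 + 6.6 + 9/2.8 + 255/4.6
= 278 + 6.60 + 3.21 + 55.43
= 343.24 mOsm/kg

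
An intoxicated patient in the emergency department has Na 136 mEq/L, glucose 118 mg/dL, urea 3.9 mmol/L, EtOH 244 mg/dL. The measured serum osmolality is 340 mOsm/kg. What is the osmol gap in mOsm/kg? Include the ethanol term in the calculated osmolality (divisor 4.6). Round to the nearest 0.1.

Calculated osmolality = 2·Na + glucose/18 + urea + ethanol/4.6
= 2·136 + 118/18 + 3.9 + 244/4.6
= 272 + 6.56 + 3.90 + 53.04
= 335.5 mOsm/kg ≈ 335.5 mOsm/kg
Osmolar gap = measured − calculated = 340 − 335.5 = 4.5 mOsm/kg

4.5 mOsm/kg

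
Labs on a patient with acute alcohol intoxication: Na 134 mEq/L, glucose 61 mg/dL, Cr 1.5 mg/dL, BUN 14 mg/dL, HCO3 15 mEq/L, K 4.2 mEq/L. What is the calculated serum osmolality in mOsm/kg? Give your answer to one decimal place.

Calculated osmolality = 2·Na + glucose/18 + BUN/2.8
= 2·134 + 61/18 + 14/2.8
= 268 + 3.39 + 5
= 276.39 mOsm/kg

276.4 mOsm/kg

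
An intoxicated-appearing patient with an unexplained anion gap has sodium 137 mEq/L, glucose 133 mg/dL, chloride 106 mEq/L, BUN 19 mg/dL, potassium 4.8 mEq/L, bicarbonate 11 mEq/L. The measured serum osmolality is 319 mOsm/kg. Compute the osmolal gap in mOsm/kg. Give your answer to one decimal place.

30.8 mOsm/kg

Calculated osmolality = 2·Na + glucose/18 + BUN/2.8
= 2·137 + 133/18 + 19/2.8
= 274 + 7.39 + 6.79
= 288.18 mOsm/kg ≈ 288.2 mOsm/kg
Osmolar gap = measured − calculated = 319 − 288.2 = 30.8 mOsm/kg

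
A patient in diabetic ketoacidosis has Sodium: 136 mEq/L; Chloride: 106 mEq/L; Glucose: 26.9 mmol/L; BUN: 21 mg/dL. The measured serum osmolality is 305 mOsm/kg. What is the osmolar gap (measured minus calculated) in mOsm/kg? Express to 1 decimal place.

Calculated osmolality = 2·Na + glucose + BUN/2.8
= 2·136 + 26.9 + 21/2.8
= 272 + 26.90 + 7.50
= 306.4 mOsm/kg ≈ 306.4 mOsm/kg
Osmolar gap = measured − calculated = 305 − 306.4 = -1.4 mOsm/kg

-1.4 mOsm/kg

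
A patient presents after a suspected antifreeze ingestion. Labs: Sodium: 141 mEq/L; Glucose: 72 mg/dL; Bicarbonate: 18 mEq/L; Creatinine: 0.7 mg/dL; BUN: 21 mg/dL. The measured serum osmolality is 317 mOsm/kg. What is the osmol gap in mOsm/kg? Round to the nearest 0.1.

23.5 mOsm/kg

Calculated osmolality = 2·Na + glucose/18 + BUN/2.8
= 2·141 + 72/18 + 21/2.8
= 282 + 4 + 7.50
= 293.5 mOsm/kg ≈ 293.5 mOsm/kg
Osmolar gap = measured − calculated = 317 − 293.5 = 23.5 mOsm/kg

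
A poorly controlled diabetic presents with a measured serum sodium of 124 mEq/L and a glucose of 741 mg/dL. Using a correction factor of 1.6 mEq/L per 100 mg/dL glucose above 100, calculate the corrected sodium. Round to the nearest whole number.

Corrected Na = measured Na + 1.6 · (glucose − 100)/100
= 124 + 1.6 · (741 − 100)/100
= 124 + 10.3
= 134.3 mEq/L

134 mEq/L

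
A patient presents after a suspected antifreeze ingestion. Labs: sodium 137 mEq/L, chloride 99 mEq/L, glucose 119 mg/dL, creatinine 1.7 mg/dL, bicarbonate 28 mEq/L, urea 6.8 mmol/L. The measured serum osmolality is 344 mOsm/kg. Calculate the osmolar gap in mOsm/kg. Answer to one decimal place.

Calculated osmolality = 2·Na + glucose/18 + urea
= 2·137 + 119/18 + 6.8
= 274 + 6.61 + 6.80
= 287.41 mOsm/kg ≈ 287.4 mOsm/kg
Osmolar gap = measured − calculated = 344 − 287.4 = 56.6 mOsm/kg

56.6 mOsm/kg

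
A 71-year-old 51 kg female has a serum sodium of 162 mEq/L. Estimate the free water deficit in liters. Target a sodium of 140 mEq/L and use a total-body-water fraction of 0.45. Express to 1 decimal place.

TBW = 0.45 · 51 = 22.95 L
Free water deficit = TBW · (Na/140 − 1)
= 22.95 · (162/140 − 1)
= 22.95 · 0.1571
= 3.61 L

3.6 L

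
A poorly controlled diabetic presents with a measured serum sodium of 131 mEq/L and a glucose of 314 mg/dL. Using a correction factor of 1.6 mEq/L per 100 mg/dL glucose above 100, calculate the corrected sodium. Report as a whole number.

Corrected Na = measured Na + 1.6 · (glucose − 100)/100
= 131 + 1.6 · (314 − 100)/100
= 131 + 3.4
= 134.4 mEq/L

134 mEq/L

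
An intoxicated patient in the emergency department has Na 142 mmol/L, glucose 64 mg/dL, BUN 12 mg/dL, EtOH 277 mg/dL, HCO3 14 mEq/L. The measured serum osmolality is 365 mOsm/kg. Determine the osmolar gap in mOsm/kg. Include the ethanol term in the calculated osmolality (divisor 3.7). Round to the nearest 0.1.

-1.7 mOsm/kg

Calculated osmolality = 2·Na + glucose/18 + BUN/2.8 + ethanol/3.7
= 2·142 + 64/18 + 12/2.8 + 277/3.7
= 284 + 3.56 + 4.29 + 74.86
= 366.71 mOsm/kg ≈ 366.7 mOsm/kg
Osmolar gap = measured − calculated = 365 − 366.7 = -1.7 mOsm/kg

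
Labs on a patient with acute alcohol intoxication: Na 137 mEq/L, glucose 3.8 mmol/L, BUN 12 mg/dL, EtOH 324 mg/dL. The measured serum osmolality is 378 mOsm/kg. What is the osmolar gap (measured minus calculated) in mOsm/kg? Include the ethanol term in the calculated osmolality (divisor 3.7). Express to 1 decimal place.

8.3 mOsm/kg

Calculated osmolality = 2·Na + glucose + BUN/2.8 + ethanol/3.7
= 2·137 + 3.8 + 12/2.8 + 324/3.7
= 274 + 3.80 + 4.29 + 87.57
= 369.66 mOsm/kg ≈ 369.7 mOsm/kg
Osmolar gap = measured − calculated = 378 − 369.7 = 8.3 mOsm/kg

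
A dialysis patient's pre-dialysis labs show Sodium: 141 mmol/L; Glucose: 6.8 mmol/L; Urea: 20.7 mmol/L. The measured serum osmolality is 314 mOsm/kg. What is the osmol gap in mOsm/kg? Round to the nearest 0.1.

4.5 mOsm/kg

Calculated osmolality = 2·Na + glucose + urea
= 2·141 + 6.8 + 20.7
= 282 + 6.80 + 20.70
= 309.5 mOsm/kg ≈ 309.5 mOsm/kg
Osmolar gap = measured − calculated = 314 − 309.5 = 4.5 mOsm/kg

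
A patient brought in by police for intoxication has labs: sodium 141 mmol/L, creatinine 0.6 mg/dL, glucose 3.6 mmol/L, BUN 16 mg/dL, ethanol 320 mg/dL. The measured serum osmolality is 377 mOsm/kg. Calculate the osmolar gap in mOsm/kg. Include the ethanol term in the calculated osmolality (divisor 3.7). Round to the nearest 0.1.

-0.8 mOsm/kg

Calculated osmolality = 2·Na + glucose + BUN/2.8 + ethanol/3.7
= 2·141 + 3.6 + 16/2.8 + 320/3.7
= 282 + 3.60 + 5.71 + 86.49
= 377.8 mOsm/kg ≈ 377.8 mOsm/kg
Osmolar gap = measured − calculated = 377 − 377.8 = -0.8 mOsm/kg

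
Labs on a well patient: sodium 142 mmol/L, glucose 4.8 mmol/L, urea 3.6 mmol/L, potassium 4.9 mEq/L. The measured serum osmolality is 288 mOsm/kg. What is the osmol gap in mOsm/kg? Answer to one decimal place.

-4.4 mOsm/kg

Calculated osmolality = 2·Na + glucose + urea
= 2·142 + 4.8 + 3.6
= 284 + 4.80 + 3.60
= 292.4 mOsm/kg ≈ 292.4 mOsm/kg
Osmolar gap = measured − calculated = 288 − 292.4 = -4.4 mOsm/kg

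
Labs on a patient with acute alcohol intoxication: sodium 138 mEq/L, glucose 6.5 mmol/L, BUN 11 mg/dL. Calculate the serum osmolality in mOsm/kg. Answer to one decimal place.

286.4 mOsm/kg

Calculated osmolality = 2·Na + glucose + BUN/2.8
= 2·138 + 6.5 + 11/2.8
= 276 + 6.50 + 3.93
= 286.43 mOsm/kg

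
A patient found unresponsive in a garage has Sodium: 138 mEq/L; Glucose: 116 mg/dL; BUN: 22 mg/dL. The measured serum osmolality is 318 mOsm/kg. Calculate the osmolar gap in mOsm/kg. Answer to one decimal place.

Calculated osmolality = 2·Na + glucose/18 + BUN/2.8
= 2·138 + 116/18 + 22/2.8
= 276 + 6.44 + 7.86
= 290.3 mOsm/kg ≈ 290.3 mOsm/kg
Osmolar gap = measured − calculated = 318 − 290.3 = 27.7 mOsm/kg

27.7 mOsm/kg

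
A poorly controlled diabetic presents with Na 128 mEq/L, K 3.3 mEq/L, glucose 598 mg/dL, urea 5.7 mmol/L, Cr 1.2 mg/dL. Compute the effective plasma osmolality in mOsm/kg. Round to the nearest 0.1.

Effective osmolality excludes urea (freely permeant across cell membranes):
2·Na + glucose/18
= 2·128 + 598/18
= 256 + 33.22
= 289.22 mOsm/kg

289.2 mOsm/kg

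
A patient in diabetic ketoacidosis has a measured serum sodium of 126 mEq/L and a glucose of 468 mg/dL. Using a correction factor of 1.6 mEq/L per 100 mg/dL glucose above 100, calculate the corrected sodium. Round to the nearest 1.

Corrected Na = measured Na + 1.6 · (glucose − 100)/100
= 126 + 1.6 · (468 − 100)/100
= 126 + 5.9
= 131.9 mEq/L

132 mEq/L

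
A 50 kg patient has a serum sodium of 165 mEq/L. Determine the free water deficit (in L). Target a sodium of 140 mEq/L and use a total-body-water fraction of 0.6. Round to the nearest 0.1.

TBW = 0.6 · 50 = 30 L
Free water deficit = TBW · (Na/140 − 1)
= 30 · (165/140 − 1)
= 30 · 0.1786
= 5.36 L

5.4 L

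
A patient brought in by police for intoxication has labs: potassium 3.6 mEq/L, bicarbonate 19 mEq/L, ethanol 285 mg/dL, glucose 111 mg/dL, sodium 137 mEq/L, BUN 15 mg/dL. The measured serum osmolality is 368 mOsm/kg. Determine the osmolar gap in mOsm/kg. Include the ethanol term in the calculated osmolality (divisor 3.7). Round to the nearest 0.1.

5.4 mOsm/kg

Calculated osmolality = 2·Na + glucose/18 + BUN/2.8 + ethanol/3.7
= 2·137 + 111/18 + 15/2.8 + 285/3.7
= 274 + 6.17 + 5.36 + 77.03
= 362.56 mOsm/kg ≈ 362.6 mOsm/kg
Osmolar gap = measured − calculated = 368 − 362.6 = 5.4 mOsm/kg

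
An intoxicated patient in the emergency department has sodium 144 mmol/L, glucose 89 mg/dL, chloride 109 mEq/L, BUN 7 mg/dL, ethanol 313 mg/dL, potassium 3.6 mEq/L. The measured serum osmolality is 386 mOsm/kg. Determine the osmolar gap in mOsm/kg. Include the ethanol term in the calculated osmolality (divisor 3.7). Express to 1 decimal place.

6.0 mOsm/kg

Calculated osmolality = 2·Na + glucose/18 + BUN/2.8 + ethanol/3.7
= 2·144 + 89/18 + 7/2.8 + 313/3.7
= 288 + 4.94 + 2.50 + 84.59
= 380.03 mOsm/kg ≈ 380.0 mOsm/kg
Osmolar gap = measured − calculated = 386 − 380.0 = 6.0 mOsm/kg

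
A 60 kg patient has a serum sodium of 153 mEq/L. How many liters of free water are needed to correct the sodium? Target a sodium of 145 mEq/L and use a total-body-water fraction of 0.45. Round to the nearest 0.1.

1.5 L

TBW = 0.45 · 60 = 27 L
Free water deficit = TBW · (Na/145 − 1)
= 27 · (153/145 − 1)
= 27 · 0.0552
= 1.49 L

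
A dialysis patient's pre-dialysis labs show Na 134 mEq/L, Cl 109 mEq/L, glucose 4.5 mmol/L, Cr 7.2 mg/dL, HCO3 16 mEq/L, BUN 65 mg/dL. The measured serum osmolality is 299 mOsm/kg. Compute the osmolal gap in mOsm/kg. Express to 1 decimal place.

3.3 mOsm/kg

Calculated osmolality = 2·Na + glucose + BUN/2.8
= 2·134 + 4.5 + 65/2.8
= 268 + 4.50 + 23.21
= 295.71 mOsm/kg ≈ 295.7 mOsm/kg
Osmolar gap = measured − calculated = 299 − 295.7 = 3.3 mOsm/kg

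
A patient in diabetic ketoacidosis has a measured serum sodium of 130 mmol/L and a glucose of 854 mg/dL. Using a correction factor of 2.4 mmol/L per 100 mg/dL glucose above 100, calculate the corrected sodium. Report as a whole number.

148 mmol/L

Corrected Na = measured Na + 2.4 · (glucose − 100)/100
= 130 + 2.4 · (854 − 100)/100
= 130 + 18.1
= 148.1 mmol/L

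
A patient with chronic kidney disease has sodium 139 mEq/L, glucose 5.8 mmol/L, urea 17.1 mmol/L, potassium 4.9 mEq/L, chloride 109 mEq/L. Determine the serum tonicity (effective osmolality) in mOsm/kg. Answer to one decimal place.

283.8 mOsm/kg

Effective osmolality excludes urea (freely permeant across cell membranes):
2·Na + glucose
= 2·139 + 5.8
= 278 + 5.8
= 283.8 mOsm/kg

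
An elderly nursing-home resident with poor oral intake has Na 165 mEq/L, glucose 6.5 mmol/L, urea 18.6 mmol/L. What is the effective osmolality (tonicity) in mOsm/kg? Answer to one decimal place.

Effective osmolality excludes urea (freely permeant across cell membranes):
2·Na + glucose
= 2·165 + 6.5
= 330 + 6.5
= 336.5 mOsm/kg

336.5 mOsm/kg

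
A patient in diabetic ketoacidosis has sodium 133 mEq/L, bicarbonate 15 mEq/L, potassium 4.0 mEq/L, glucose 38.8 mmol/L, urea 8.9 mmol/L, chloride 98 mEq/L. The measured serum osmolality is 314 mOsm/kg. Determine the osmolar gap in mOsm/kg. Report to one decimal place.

0.3 mOsm/kg

Calculated osmolality = 2·Na + glucose + urea
= 2·133 + 38.8 + 8.9
= 266 + 38.80 + 8.90
= 313.7 mOsm/kg ≈ 313.7 mOsm/kg
Osmolar gap = measured − calculated = 314 − 313.7 = 0.3 mOsm/kg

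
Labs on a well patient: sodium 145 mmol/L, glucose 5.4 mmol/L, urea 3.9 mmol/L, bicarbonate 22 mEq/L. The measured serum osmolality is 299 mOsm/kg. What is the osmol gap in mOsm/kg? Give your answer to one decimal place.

Calculated osmolality = 2·Na + glucose + urea
= 2·145 + 5.4 + 3.9
= 290 + 5.40 + 3.90
= 299.3 mOsm/kg ≈ 299.3 mOsm/kg
Osmolar gap = measured − calculated = 299 − 299.3 = -0.3 mOsm/kg

-0.3 mOsm/kg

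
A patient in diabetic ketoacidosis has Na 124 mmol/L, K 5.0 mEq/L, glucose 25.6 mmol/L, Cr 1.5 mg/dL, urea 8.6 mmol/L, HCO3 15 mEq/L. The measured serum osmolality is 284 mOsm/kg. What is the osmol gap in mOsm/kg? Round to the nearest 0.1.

1.8 mOsm/kg

Calculated osmolality = 2·Na + glucose + urea
= 2·124 + 25.6 + 8.6
= 248 + 25.60 + 8.60
= 282.2 mOsm/kg ≈ 282.2 mOsm/kg
Osmolar gap = measured − calculated = 284 − 282.2 = 1.8 mOsm/kg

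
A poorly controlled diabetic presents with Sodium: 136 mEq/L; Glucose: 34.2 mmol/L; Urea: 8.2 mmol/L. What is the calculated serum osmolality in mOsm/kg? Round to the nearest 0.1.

Calculated osmolality = 2·Na + glucose + urea
= 2·136 + 34.2 + 8.2
= 272 + 34.20 + 8.20
= 314.4 mOsm/kg

314.4 mOsm/kg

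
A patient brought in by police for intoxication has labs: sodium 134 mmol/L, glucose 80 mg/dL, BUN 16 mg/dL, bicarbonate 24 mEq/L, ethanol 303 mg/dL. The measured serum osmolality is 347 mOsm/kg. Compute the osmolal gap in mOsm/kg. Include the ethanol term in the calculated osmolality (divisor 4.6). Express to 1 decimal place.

Calculated osmolality = 2·Na + glucose/18 + BUN/2.8 + ethanol/4.6
= 2·134 + 80/18 + 16/2.8 + 303/4.6
= 268 + 4.44 + 5.71 + 65.87
= 344.02 mOsm/kg ≈ 344.0 mOsm/kg
Osmolar gap = measured − calculated = 347 − 344.0 = 3.0 mOsm/kg

3.0 mOsm/kg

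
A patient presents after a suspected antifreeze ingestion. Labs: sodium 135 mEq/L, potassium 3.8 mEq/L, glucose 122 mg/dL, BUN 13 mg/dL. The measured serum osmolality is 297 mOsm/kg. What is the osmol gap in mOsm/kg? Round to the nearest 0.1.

15.6 mOsm/kg

Calculated osmolality = 2·Na + glucose/18 + BUN/2.8
= 2·135 + 122/18 + 13/2.8
= 270 + 6.78 + 4.64
= 281.42 mOsm/kg ≈ 281.4 mOsm/kg
Osmolar gap = measured − calculated = 297 − 281.4 = 15.6 mOsm/kg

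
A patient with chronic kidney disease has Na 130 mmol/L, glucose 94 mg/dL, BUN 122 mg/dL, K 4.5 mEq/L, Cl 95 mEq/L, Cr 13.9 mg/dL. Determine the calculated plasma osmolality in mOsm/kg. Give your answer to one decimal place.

Calculated osmolality = 2·Na + glucose/18 + BUN/2.8
= 2·130 + 94/18 + 122/2.8
= 260 + 5.22 + 43.57
= 308.79 mOsm/kg

308.8 mOsm/kg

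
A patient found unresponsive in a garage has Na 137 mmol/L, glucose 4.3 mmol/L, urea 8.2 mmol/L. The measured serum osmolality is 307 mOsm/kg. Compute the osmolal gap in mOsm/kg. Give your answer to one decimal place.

Calculated osmolality = 2·Na + glucose + urea
= 2·137 + 4.3 + 8.2
= 274 + 4.30 + 8.20
= 286.5 mOsm/kg ≈ 286.5 mOsm/kg
Osmolar gap = measured − calculated = 307 − 286.5 = 20.5 mOsm/kg

20.5 mOsm/kg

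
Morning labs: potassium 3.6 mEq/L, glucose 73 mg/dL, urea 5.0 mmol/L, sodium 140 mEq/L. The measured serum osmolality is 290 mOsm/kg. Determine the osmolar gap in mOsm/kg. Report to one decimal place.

0.9 mOsm/kg

Calculated osmolality = 2·Na + glucose/18 + urea
= 2·140 + 73/18 + 5
= 280 + 4.06 + 5
= 289.06 mOsm/kg ≈ 289.1 mOsm/kg
Osmolar gap = measured − calculated = 290 − 289.1 = 0.9 mOsm/kg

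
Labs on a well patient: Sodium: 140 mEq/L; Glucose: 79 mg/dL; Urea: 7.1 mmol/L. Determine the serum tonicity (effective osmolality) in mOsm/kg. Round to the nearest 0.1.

284.4 mOsm/kg

Effective osmolality excludes urea (freely permeant across cell membranes):
2·Na + glucose/18
= 2·140 + 79/18
= 280 + 4.39
= 284.39 mOsm/kg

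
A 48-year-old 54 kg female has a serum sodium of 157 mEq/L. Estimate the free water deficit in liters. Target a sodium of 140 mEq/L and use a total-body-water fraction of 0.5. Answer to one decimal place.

TBW = 0.5 · 54 = 27 L
Free water deficit = TBW · (Na/140 − 1)
= 27 · (157/140 − 1)
= 27 · 0.1214
= 3.28 L

3.3 L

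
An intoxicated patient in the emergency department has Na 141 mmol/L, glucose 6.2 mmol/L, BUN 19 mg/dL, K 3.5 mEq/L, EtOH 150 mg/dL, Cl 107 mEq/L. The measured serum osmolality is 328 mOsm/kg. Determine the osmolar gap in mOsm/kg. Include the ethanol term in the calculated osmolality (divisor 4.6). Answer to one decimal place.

0.4 mOsm/kg

Calculated osmolality = 2·Na + glucose + BUN/2.8 + ethanol/4.6
= 2·141 + 6.2 + 19/2.8 + 150/4.6
= 282 + 6.20 + 6.79 + 32.61
= 327.6 mOsm/kg ≈ 327.6 mOsm/kg
Osmolar gap = measured − calculated = 328 − 327.6 = 0.4 mOsm/kg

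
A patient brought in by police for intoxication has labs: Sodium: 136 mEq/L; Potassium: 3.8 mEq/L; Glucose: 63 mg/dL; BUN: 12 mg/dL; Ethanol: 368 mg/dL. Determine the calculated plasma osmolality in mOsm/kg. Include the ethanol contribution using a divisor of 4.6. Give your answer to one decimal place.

Calculated osmolality = 2·Na + glucose/18 + BUN/2.8 + ethanol/4.6
= 2·136 + 63/18 + 12/2.8 + 368/4.6
= 272 + 3.50 + 4.29 + 80
= 359.79 mOsm/kg

359.8 mOsm/kg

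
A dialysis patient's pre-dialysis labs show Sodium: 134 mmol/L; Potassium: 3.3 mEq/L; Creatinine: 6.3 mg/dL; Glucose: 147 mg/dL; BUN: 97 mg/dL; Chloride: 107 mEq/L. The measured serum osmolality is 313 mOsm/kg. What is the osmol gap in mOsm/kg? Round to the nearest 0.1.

2.2 mOsm/kg

Calculated osmolality = 2·Na + glucose/18 + BUN/2.8
= 2·134 + 147/18 + 97/2.8
= 268 + 8.17 + 34.64
= 310.81 mOsm/kg ≈ 310.8 mOsm/kg
Osmolar gap = measured − calculated = 313 − 310.8 = 2.2 mOsm/kg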